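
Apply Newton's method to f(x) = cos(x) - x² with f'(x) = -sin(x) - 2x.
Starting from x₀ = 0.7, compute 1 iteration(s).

f(x) = cos(x) - x²
f'(x) = -sin(x) - 2x
x₀ = 0.7

Newton-Raphson formula: x_{n+1} = x_n - f(x_n)/f'(x_n)

Iteration 1:
  f(0.700000) = 0.274842
  f'(0.700000) = -2.044218
  x_1 = 0.700000 - 0.274842/(-2.044218) = 0.834449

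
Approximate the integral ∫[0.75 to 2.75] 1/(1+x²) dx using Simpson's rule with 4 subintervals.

f(x) = 1/(1+x²)
a = 0.75, b = 2.75, n = 4
h = (b - a)/n = 0.500000

Simpson's rule: (h/3)[f(x₀) + 4f(x₁) + 2f(x₂) + ... + f(xₙ)]

x_0 = 0.7500, f(x_0) = 0.640000, coefficient = 1
x_1 = 1.2500, f(x_1) = 0.390244, coefficient = 4
x_2 = 1.7500, f(x_2) = 0.246154, coefficient = 2
x_3 = 2.2500, f(x_3) = 0.164948, coefficient = 4
x_4 = 2.7500, f(x_4) = 0.116788, coefficient = 1

I ≈ (0.500000/3) × 3.469865 = 0.578311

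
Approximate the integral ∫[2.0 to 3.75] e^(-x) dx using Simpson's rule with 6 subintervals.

f(x) = e^(-x)
a = 2.0, b = 3.75, n = 6
h = (b - a)/n = 0.291667

Simpson's rule: (h/3)[f(x₀) + 4f(x₁) + 2f(x₂) + ... + f(xₙ)]

x_0 = 2.0000, f(x_0) = 0.135335, coefficient = 1
x_1 = 2.2917, f(x_1) = 0.101098, coefficient = 4
x_2 = 2.5833, f(x_2) = 0.075522, coefficient = 2
x_3 = 2.8750, f(x_3) = 0.056416, coefficient = 4
x_4 = 3.1667, f(x_4) = 0.042144, coefficient = 2
x_5 = 3.4583, f(x_5) = 0.031482, coefficient = 4
x_6 = 3.7500, f(x_6) = 0.023518, coefficient = 1

I ≈ (0.291667/3) × 1.150169 = 0.111822
Exact value: 0.111818
Error: 0.000004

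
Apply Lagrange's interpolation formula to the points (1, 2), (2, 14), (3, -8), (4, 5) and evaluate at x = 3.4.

Lagrange interpolation formula:
P(x) = Σ yᵢ × Lᵢ(x)
where Lᵢ(x) = Π_{j≠i} (x - xⱼ)/(xᵢ - xⱼ)

L_0(3.4) = (3.4 - 2)/(1 - 2) × (3.4 - 3)/(1 - 3) × (3.4 - 4)/(1 - 4) = 0.056000
L_1(3.4) = (3.4 - 1)/(2 - 1) × (3.4 - 3)/(2 - 3) × (3.4 - 4)/(2 - 4) = -0.288000
L_2(3.4) = (3.4 - 1)/(3 - 1) × (3.4 - 2)/(3 - 2) × (3.4 - 4)/(3 - 4) = 1.008000
L_3(3.4) = (3.4 - 1)/(4 - 1) × (3.4 - 2)/(4 - 2) × (3.4 - 3)/(4 - 3) = 0.224000

P(3.4) = 2×L_0(3.4) + 14×L_1(3.4) + (-8)×L_2(3.4) + 5×L_3(3.4)
P(3.4) = -10.864000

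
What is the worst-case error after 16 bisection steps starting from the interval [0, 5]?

Bisection error bound: |error| ≤ (b-a)/2^n
|error| ≤ (5 - 0)/2^16 = 5/2^16
|error| ≤ 0.0000762939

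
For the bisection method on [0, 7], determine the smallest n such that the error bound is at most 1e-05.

We need (b-a)/2^n ≤ 1e-05
(7 - 0)/2^n ≤ 1e-05
7/2^n ≤ 1e-05
2^n ≥ 700000
n ≥ log₂(700000) = 19.42
n ≥ 20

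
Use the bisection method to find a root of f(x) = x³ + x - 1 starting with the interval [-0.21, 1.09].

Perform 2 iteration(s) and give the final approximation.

f(x) = x³ + x - 1
Initial interval: [-0.21, 1.09]

Iteration 1:
  c_1 = (-0.210000 + 1.090000)/2 = 0.440000
  f(c_1) = f(0.440000) = -0.474816
  f(a) × f(c) ≥ 0, new interval: [0.440000, 1.090000]
Iteration 2:
  c_2 = (0.440000 + 1.090000)/2 = 0.765000
  f(c_2) = f(0.765000) = 0.212697
  f(a) × f(c) < 0, new interval: [0.440000, 0.765000]

After 2 iteration(s), the approximation is c_2 = 0.765000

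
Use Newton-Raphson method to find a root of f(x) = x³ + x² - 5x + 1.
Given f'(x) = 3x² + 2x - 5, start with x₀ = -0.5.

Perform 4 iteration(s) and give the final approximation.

f(x) = x³ + x² - 5x + 1
f'(x) = 3x² + 2x - 5
x₀ = -0.5

Newton-Raphson formula: x_{n+1} = x_n - f(x_n)/f'(x_n)

Iteration 1:
  f(-0.500000) = 3.625000
  f'(-0.500000) = -5.250000
  x_1 = -0.500000 - 3.625000/(-5.250000) = 0.190476
Iteration 2:
  f(0.190476) = 0.090811
  f'(0.190476) = -4.510204
  x_2 = 0.190476 - 0.090811/(-4.510204) = 0.210611
Iteration 3:
  f(0.210611) = 0.000645
  f'(0.210611) = -4.445708
  x_3 = 0.210611 - 0.000645/(-4.445708) = 0.210756
Iteration 4:
  f(0.210756) = 0.000000
  f'(0.210756) = -4.445234
  x_4 = 0.210756 - 0.000000/(-4.445234) = 0.210756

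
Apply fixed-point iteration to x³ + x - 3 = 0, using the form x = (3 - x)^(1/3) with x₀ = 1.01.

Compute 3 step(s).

Equation: x³ + x - 3 = 0
Fixed-point form: x = (3 - x)^(1/3)
x₀ = 1.01

x_1 = g(1.010000) = 1.257818
x_2 = g(1.257818) = 1.203274
x_3 = g(1.203274) = 1.215702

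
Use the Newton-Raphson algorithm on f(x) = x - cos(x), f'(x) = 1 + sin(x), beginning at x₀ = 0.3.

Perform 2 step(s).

f(x) = x - cos(x)
f'(x) = 1 + sin(x)
x₀ = 0.3

Newton-Raphson formula: x_{n+1} = x_n - f(x_n)/f'(x_n)

Iteration 1:
  f(0.300000) = -0.655336
  f'(0.300000) = 1.295520
  x_1 = 0.300000 - (-0.655336)/1.295520 = 0.805848
Iteration 2:
  f(0.805848) = 0.113349
  f'(0.805848) = 1.721418
  x_2 = 0.805848 - 0.113349/1.721418 = 0.740002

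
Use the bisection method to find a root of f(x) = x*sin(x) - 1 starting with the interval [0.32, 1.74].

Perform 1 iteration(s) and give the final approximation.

f(x) = x*sin(x) - 1
Initial interval: [0.32, 1.74]

Iteration 1:
  c_1 = (0.320000 + 1.740000)/2 = 1.030000
  f(c_1) = f(1.030000) = -0.116982
  f(a) × f(c) ≥ 0, new interval: [1.030000, 1.740000]

After 1 iteration(s), the approximation is c_1 = 1.030000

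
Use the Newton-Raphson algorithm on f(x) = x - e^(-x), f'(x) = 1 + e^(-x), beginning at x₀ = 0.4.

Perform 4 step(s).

f(x) = x - e^(-x)
f'(x) = 1 + e^(-x)
x₀ = 0.4

Newton-Raphson formula: x_{n+1} = x_n - f(x_n)/f'(x_n)

Iteration 1:
  f(0.400000) = -0.270320
  f'(0.400000) = 1.670320
  x_1 = 0.400000 - (-0.270320)/1.670320 = 0.561837
Iteration 2:
  f(0.561837) = -0.008323
  f'(0.561837) = 1.570161
  x_2 = 0.561837 - (-0.008323)/1.570161 = 0.567138
Iteration 3:
  f(0.567138) = -0.000008
  f'(0.567138) = 1.567146
  x_3 = 0.567138 - (-0.000008)/1.567146 = 0.567143
Iteration 4:
  f(0.567143) = 0.000000
  f'(0.567143) = 1.567143
  x_4 = 0.567143 - 0.000000/1.567143 = 0.567143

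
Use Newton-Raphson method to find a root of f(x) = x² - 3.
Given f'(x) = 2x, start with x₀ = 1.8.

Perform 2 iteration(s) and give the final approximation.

f(x) = x² - 3
f'(x) = 2x
x₀ = 1.8

Newton-Raphson formula: x_{n+1} = x_n - f(x_n)/f'(x_n)

Iteration 1:
  f(1.800000) = 0.240000
  f'(1.800000) = 3.600000
  x_1 = 1.800000 - 0.240000/3.600000 = 1.733333
Iteration 2:
  f(1.733333) = 0.004444
  f'(1.733333) = 3.466667
  x_2 = 1.733333 - 0.004444/3.466667 = 1.732051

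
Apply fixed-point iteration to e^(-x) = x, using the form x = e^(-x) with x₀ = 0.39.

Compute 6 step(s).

Equation: e^(-x) = x
Fixed-point form: x = e^(-x)
x₀ = 0.39

x_1 = g(0.390000) = 0.677057
x_2 = g(0.677057) = 0.508110
x_3 = g(0.508110) = 0.601631
x_4 = g(0.601631) = 0.547917
x_5 = g(0.547917) = 0.578153
x_6 = g(0.578153) = 0.560934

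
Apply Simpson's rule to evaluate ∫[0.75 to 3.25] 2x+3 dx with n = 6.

f(x) = 2x+3
a = 0.75, b = 3.25, n = 6
h = (b - a)/n = 0.416667

Simpson's rule: (h/3)[f(x₀) + 4f(x₁) + 2f(x₂) + ... + f(xₙ)]

x_0 = 0.7500, f(x_0) = 4.500000, coefficient = 1
x_1 = 1.1667, f(x_1) = 5.333333, coefficient = 4
x_2 = 1.5833, f(x_2) = 6.166667, coefficient = 2
x_3 = 2.0000, f(x_3) = 7.000000, coefficient = 4
x_4 = 2.4167, f(x_4) = 7.833333, coefficient = 2
x_5 = 2.8333, f(x_5) = 8.666667, coefficient = 4
x_6 = 3.2500, f(x_6) = 9.500000, coefficient = 1

I ≈ (0.416667/3) × 126.000000 = 17.500000
Exact value: 17.500000
Error: 0.000000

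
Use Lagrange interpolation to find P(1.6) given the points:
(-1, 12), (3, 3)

Lagrange interpolation formula:
P(x) = Σ yᵢ × Lᵢ(x)
where Lᵢ(x) = Π_{j≠i} (x - xⱼ)/(xᵢ - xⱼ)

L_0(1.6) = (1.6 - 3)/(-1 - 3) = 0.350000
L_1(1.6) = (1.6 - (-1))/(3 - (-1)) = 0.650000

P(1.6) = 12×L_0(1.6) + 3×L_1(1.6)
P(1.6) = 6.150000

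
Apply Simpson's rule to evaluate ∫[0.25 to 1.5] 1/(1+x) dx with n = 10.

f(x) = 1/(1+x)
a = 0.25, b = 1.5, n = 10
h = (b - a)/n = 0.125000

Simpson's rule: (h/3)[f(x₀) + 4f(x₁) + 2f(x₂) + ... + f(xₙ)]

x_0 = 0.2500, f(x_0) = 0.800000, coefficient = 1
x_1 = 0.3750, f(x_1) = 0.727273, coefficient = 4
x_2 = 0.5000, f(x_2) = 0.666667, coefficient = 2
x_3 = 0.6250, f(x_3) = 0.615385, coefficient = 4
x_4 = 0.7500, f(x_4) = 0.571429, coefficient = 2
x_5 = 0.8750, f(x_5) = 0.533333, coefficient = 4
x_6 = 1.0000, f(x_6) = 0.500000, coefficient = 2
x_7 = 1.1250, f(x_7) = 0.470588, coefficient = 4
x_8 = 1.2500, f(x_8) = 0.444444, coefficient = 2
x_9 = 1.3750, f(x_9) = 0.421053, coefficient = 4
x_10 = 1.5000, f(x_10) = 0.400000, coefficient = 1

I ≈ (0.125000/3) × 16.635606 = 0.693150
Exact value: 0.693147
Error: 0.000003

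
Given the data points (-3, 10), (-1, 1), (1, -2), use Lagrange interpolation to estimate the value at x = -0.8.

Lagrange interpolation formula:
P(x) = Σ yᵢ × Lᵢ(x)
where Lᵢ(x) = Π_{j≠i} (x - xⱼ)/(xᵢ - xⱼ)

L_0(-0.8) = (-0.8 - (-1))/(-3 - (-1)) × (-0.8 - 1)/(-3 - 1) = -0.045000
L_1(-0.8) = (-0.8 - (-3))/(-1 - (-3)) × (-0.8 - 1)/(-1 - 1) = 0.990000
L_2(-0.8) = (-0.8 - (-3))/(1 - (-3)) × (-0.8 - (-1))/(1 - (-1)) = 0.055000

P(-0.8) = 10×L_0(-0.8) + 1×L_1(-0.8) + (-2)×L_2(-0.8)
P(-0.8) = 0.430000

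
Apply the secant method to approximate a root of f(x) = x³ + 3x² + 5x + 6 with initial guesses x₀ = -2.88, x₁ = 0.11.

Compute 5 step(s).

f(x) = x³ + 3x² + 5x + 6
x₀ = -2.88, x₁ = 0.11

Secant formula: x_{n+1} = x_n - f(x_n)(x_n - x_{n-1})/(f(x_n) - f(x_{n-1}))

Iteration 1:
  f(-2.880000) = -7.404672
  f(0.110000) = 6.587631
  x_2 = 0.110000 - 6.587631×(0.110000 - (-2.880000))/(6.587631 - (-7.404672))
       = -1.297704
Iteration 2:
  f(0.110000) = 6.587631
  f(-1.297704) = 2.378208
  x_3 = -1.297704 - 2.378208×(-1.297704 - 0.110000)/(2.378208 - 6.587631)
       = -2.093017
Iteration 3:
  f(-1.297704) = 2.378208
  f(-2.093017) = -0.491849
  x_4 = -2.093017 - (-0.491849)×(-2.093017 - (-1.297704))/(-0.491849 - 2.378208)
       = -1.956723
Iteration 4:
  f(-2.093017) = -0.491849
  f(-1.956723) = 0.210849
  x_5 = -1.956723 - 0.210849×(-1.956723 - (-2.093017))/(0.210849 - (-0.491849))
       = -1.997619
Iteration 5:
  f(-1.956723) = 0.210849
  f(-1.997619) = 0.011889
  x_6 = -1.997619 - 0.011889×(-1.997619 - (-1.956723))/(0.011889 - 0.210849)
       = -2.000063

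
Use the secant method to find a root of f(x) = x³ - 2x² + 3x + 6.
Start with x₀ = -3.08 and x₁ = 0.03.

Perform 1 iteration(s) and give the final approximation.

f(x) = x³ - 2x² + 3x + 6
x₀ = -3.08, x₁ = 0.03

Secant formula: x_{n+1} = x_n - f(x_n)(x_n - x_{n-1})/(f(x_n) - f(x_{n-1}))

Iteration 1:
  f(-3.080000) = -51.430912
  f(0.030000) = 6.088227
  x_2 = 0.030000 - 6.088227×(0.030000 - (-3.080000))/(6.088227 - (-51.430912))
       = -0.299184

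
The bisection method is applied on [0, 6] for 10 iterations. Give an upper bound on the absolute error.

Bisection error bound: |error| ≤ (b-a)/2^n
|error| ≤ (6 - 0)/2^10 = 6/2^10
|error| ≤ 0.0058593750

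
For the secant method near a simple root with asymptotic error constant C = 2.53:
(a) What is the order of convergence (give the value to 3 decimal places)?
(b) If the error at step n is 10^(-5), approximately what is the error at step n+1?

(a) Secant method has superlinear convergence with order φ = (1+√5)/2 ≈ 1.618.
    This means |e_{n+1}| ≈ C|e_n|^1.618.

(b) With |e_n| = 10^(-5) and C = 2.53:
    |e_{n+1}| ≈ 2.53 × (10^(-5))^1.618 = 2.53 × 10^(-8.09)

(a) ≈ 1.618 (golden ratio); (b) |e_{n+1}| ≈ 2.056e-08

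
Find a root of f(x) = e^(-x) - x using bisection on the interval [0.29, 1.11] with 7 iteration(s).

f(x) = e^(-x) - x
Initial interval: [0.29, 1.11]

Iteration 1:
  c_1 = (0.290000 + 1.110000)/2 = 0.700000
  f(c_1) = f(0.700000) = -0.203415
  f(a) × f(c) < 0, new interval: [0.290000, 0.700000]
Iteration 2:
  c_2 = (0.290000 + 0.700000)/2 = 0.495000
  f(c_2) = f(0.495000) = 0.114571
  f(a) × f(c) ≥ 0, new interval: [0.495000, 0.700000]
Iteration 3:
  c_3 = (0.495000 + 0.700000)/2 = 0.597500
  f(c_3) = f(0.597500) = -0.047315
  f(a) × f(c) < 0, new interval: [0.495000, 0.597500]
Iteration 4:
  c_4 = (0.495000 + 0.597500)/2 = 0.546250
  f(c_4) = f(0.546250) = 0.032867
  f(a) × f(c) ≥ 0, new interval: [0.546250, 0.597500]
Iteration 5:
  c_5 = (0.546250 + 0.597500)/2 = 0.571875
  f(c_5) = f(0.571875) = -0.007409
  f(a) × f(c) < 0, new interval: [0.546250, 0.571875]
Iteration 6:
  c_6 = (0.546250 + 0.571875)/2 = 0.559063
  f(c_6) = f(0.559063) = 0.012682
  f(a) × f(c) ≥ 0, new interval: [0.559063, 0.571875]
Iteration 7:
  c_7 = (0.559063 + 0.571875)/2 = 0.565469
  f(c_7) = f(0.565469) = 0.002625
  f(a) × f(c) ≥ 0, new interval: [0.565469, 0.571875]

After 7 iteration(s), the approximation is c_7 = 0.565469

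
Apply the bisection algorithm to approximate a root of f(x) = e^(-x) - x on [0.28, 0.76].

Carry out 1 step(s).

f(x) = e^(-x) - x
Initial interval: [0.28, 0.76]

Iteration 1:
  c_1 = (0.280000 + 0.760000)/2 = 0.520000
  f(c_1) = f(0.520000) = 0.074521
  f(a) × f(c) ≥ 0, new interval: [0.520000, 0.760000]

After 1 iteration(s), the approximation is c_1 = 0.520000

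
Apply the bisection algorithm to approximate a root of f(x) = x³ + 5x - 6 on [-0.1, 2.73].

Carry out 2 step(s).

f(x) = x³ + 5x - 6
Initial interval: [-0.1, 2.73]

Iteration 1:
  c_1 = (-0.100000 + 2.730000)/2 = 1.315000
  f(c_1) = f(1.315000) = 2.848931
  f(a) × f(c) < 0, new interval: [-0.100000, 1.315000]
Iteration 2:
  c_2 = (-0.100000 + 1.315000)/2 = 0.607500
  f(c_2) = f(0.607500) = -2.738298
  f(a) × f(c) ≥ 0, new interval: [0.607500, 1.315000]

After 2 iteration(s), the approximation is c_2 = 0.607500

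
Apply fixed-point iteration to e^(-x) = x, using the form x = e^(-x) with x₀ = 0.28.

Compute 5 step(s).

Equation: e^(-x) = x
Fixed-point form: x = e^(-x)
x₀ = 0.28

x_1 = g(0.280000) = 0.755784
x_2 = g(0.755784) = 0.469642
x_3 = g(0.469642) = 0.625226
x_4 = g(0.625226) = 0.535141
x_5 = g(0.535141) = 0.585587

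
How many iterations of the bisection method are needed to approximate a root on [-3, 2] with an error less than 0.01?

We need (b-a)/2^n ≤ 0.01
(2 - (-3))/2^n ≤ 0.01
5/2^n ≤ 0.01
2^n ≥ 500
n ≥ log₂(500) = 8.97
n ≥ 9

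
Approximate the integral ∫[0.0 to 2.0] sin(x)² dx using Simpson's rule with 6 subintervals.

f(x) = sin(x)²
a = 0.0, b = 2.0, n = 6
h = (b - a)/n = 0.333333

Simpson's rule: (h/3)[f(x₀) + 4f(x₁) + 2f(x₂) + ... + f(xₙ)]

x_0 = 0.0000, f(x_0) = 0.000000, coefficient = 1
x_1 = 0.3333, f(x_1) = 0.107056, coefficient = 4
x_2 = 0.6667, f(x_2) = 0.382381, coefficient = 2
x_3 = 1.0000, f(x_3) = 0.708073, coefficient = 4
x_4 = 1.3333, f(x_4) = 0.944663, coefficient = 2
x_5 = 1.6667, f(x_5) = 0.990837, coefficient = 4
x_6 = 2.0000, f(x_6) = 0.826822, coefficient = 1

I ≈ (0.333333/3) × 10.704778 = 1.189420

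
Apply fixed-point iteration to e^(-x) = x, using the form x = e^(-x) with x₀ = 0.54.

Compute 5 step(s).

Equation: e^(-x) = x
Fixed-point form: x = e^(-x)
x₀ = 0.54

x_1 = g(0.540000) = 0.582748
x_2 = g(0.582748) = 0.558362
x_3 = g(0.558362) = 0.572146
x_4 = g(0.572146) = 0.564313
x_5 = g(0.564313) = 0.568751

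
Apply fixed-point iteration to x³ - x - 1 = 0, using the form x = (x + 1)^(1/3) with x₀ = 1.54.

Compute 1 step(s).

Equation: x³ - x - 1 = 0
Fixed-point form: x = (x + 1)^(1/3)
x₀ = 1.54

x_1 = g(1.540000) = 1.364409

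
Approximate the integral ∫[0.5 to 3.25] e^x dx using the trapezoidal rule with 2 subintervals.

f(x) = e^x
a = 0.5, b = 3.25, n = 2
h = (b - a)/n = 1.375000

Trapezoidal rule: (h/2)[f(x₀) + 2f(x₁) + 2f(x₂) + ... + f(xₙ)]

x_0 = 0.5000, f(x_0) = 1.648721, coefficient = 1
x_1 = 1.8750, f(x_1) = 6.520819, coefficient = 2
x_2 = 3.2500, f(x_2) = 25.790340, coefficient = 1

I ≈ (1.375000/2) × 40.480699 = 27.830481
Exact value: 24.141619
Error: 3.688862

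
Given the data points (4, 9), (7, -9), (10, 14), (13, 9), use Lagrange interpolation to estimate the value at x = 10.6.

Lagrange interpolation formula:
P(x) = Σ yᵢ × Lᵢ(x)
where Lᵢ(x) = Π_{j≠i} (x - xⱼ)/(xᵢ - xⱼ)

L_0(10.6) = (10.6 - 7)/(4 - 7) × (10.6 - 10)/(4 - 10) × (10.6 - 13)/(4 - 13) = 0.032000
L_1(10.6) = (10.6 - 4)/(7 - 4) × (10.6 - 10)/(7 - 10) × (10.6 - 13)/(7 - 13) = -0.176000
L_2(10.6) = (10.6 - 4)/(10 - 4) × (10.6 - 7)/(10 - 7) × (10.6 - 13)/(10 - 13) = 1.056000
L_3(10.6) = (10.6 - 4)/(13 - 4) × (10.6 - 7)/(13 - 7) × (10.6 - 10)/(13 - 10) = 0.088000

P(10.6) = 9×L_0(10.6) + (-9)×L_1(10.6) + 14×L_2(10.6) + 9×L_3(10.6)
P(10.6) = 17.448000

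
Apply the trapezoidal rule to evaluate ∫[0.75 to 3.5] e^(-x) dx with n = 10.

f(x) = e^(-x)
a = 0.75, b = 3.5, n = 10
h = (b - a)/n = 0.275000

Trapezoidal rule: (h/2)[f(x₀) + 2f(x₁) + 2f(x₂) + ... + f(xₙ)]

x_0 = 0.7500, f(x_0) = 0.472367, coefficient = 1
x_1 = 1.0250, f(x_1) = 0.358796, coefficient = 2
x_2 = 1.3000, f(x_2) = 0.272532, coefficient = 2
x_3 = 1.5750, f(x_3) = 0.207008, coefficient = 2
x_4 = 1.8500, f(x_4) = 0.157237, coefficient = 2
x_5 = 2.1250, f(x_5) = 0.119433, coefficient = 2
x_6 = 2.4000, f(x_6) = 0.090718, coefficient = 2
x_7 = 2.6750, f(x_7) = 0.068907, coefficient = 2
x_8 = 2.9500, f(x_8) = 0.052340, coefficient = 2
x_9 = 3.2250, f(x_9) = 0.039756, coefficient = 2
x_10 = 3.5000, f(x_10) = 0.030197, coefficient = 1

I ≈ (0.275000/2) × 3.236016 = 0.444952
Exact value: 0.442169
Error: 0.002783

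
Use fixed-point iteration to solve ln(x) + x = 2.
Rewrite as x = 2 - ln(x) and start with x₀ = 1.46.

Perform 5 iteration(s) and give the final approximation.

Equation: ln(x) + x = 2
Fixed-point form: x = 2 - ln(x)
x₀ = 1.46

x_1 = g(1.460000) = 1.621564
x_2 = g(1.621564) = 1.516609
x_3 = g(1.516609) = 1.583523
x_4 = g(1.583523) = 1.540348
x_5 = g(1.540348) = 1.567992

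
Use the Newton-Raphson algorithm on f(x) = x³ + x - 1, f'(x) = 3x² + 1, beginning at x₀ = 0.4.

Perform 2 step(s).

f(x) = x³ + x - 1
f'(x) = 3x² + 1
x₀ = 0.4

Newton-Raphson formula: x_{n+1} = x_n - f(x_n)/f'(x_n)

Iteration 1:
  f(0.400000) = -0.536000
  f'(0.400000) = 1.480000
  x_1 = 0.400000 - (-0.536000)/1.480000 = 0.762162
Iteration 2:
  f(0.762162) = 0.204895
  f'(0.762162) = 2.742673
  x_2 = 0.762162 - 0.204895/2.742673 = 0.687456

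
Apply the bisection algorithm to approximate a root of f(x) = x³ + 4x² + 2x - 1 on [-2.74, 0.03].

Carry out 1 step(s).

f(x) = x³ + 4x² + 2x - 1
Initial interval: [-2.74, 0.03]

Iteration 1:
  c_1 = (-2.740000 + 0.030000)/2 = -1.355000
  f(c_1) = f(-1.355000) = 1.146286
  f(a) × f(c) ≥ 0, new interval: [-1.355000, 0.030000]

After 1 iteration(s), the approximation is c_1 = -1.355000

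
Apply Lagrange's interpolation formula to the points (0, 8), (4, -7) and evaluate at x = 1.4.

Lagrange interpolation formula:
P(x) = Σ yᵢ × Lᵢ(x)
where Lᵢ(x) = Π_{j≠i} (x - xⱼ)/(xᵢ - xⱼ)

L_0(1.4) = (1.4 - 4)/(0 - 4) = 0.650000
L_1(1.4) = (1.4 - 0)/(4 - 0) = 0.350000

P(1.4) = 8×L_0(1.4) + (-7)×L_1(1.4)
P(1.4) = 2.750000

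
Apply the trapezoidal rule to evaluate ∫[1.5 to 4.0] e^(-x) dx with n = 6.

f(x) = e^(-x)
a = 1.5, b = 4.0, n = 6
h = (b - a)/n = 0.416667

Trapezoidal rule: (h/2)[f(x₀) + 2f(x₁) + 2f(x₂) + ... + f(xₙ)]

x_0 = 1.5000, f(x_0) = 0.223130, coefficient = 1
x_1 = 1.9167, f(x_1) = 0.147096, coefficient = 2
x_2 = 2.3333, f(x_2) = 0.096972, coefficient = 2
x_3 = 2.7500, f(x_3) = 0.063928, coefficient = 2
x_4 = 3.1667, f(x_4) = 0.042144, coefficient = 2
x_5 = 3.5833, f(x_5) = 0.027783, coefficient = 2
x_6 = 4.0000, f(x_6) = 0.018316, coefficient = 1

I ≈ (0.416667/2) × 0.997292 = 0.207769
Exact value: 0.204815
Error: 0.002955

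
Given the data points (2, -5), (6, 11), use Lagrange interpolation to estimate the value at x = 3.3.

Lagrange interpolation formula:
P(x) = Σ yᵢ × Lᵢ(x)
where Lᵢ(x) = Π_{j≠i} (x - xⱼ)/(xᵢ - xⱼ)

L_0(3.3) = (3.3 - 6)/(2 - 6) = 0.675000
L_1(3.3) = (3.3 - 2)/(6 - 2) = 0.325000

P(3.3) = (-5)×L_0(3.3) + 11×L_1(3.3)
P(3.3) = 0.200000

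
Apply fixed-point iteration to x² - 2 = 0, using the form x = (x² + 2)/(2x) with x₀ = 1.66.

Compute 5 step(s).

Equation: x² - 2 = 0
Fixed-point form: x = (x² + 2)/(2x)
x₀ = 1.66

x_1 = g(1.660000) = 1.432410
x_2 = g(1.432410) = 1.414329
x_3 = g(1.414329) = 1.414214
x_4 = g(1.414214) = 1.414214
x_5 = g(1.414214) = 1.414214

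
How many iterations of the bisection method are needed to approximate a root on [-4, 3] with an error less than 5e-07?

We need (b-a)/2^n ≤ 5e-07
(3 - (-4))/2^n ≤ 5e-07
7/2^n ≤ 5e-07
2^n ≥ 14000000
n ≥ log₂(14000000) = 23.74
n ≥ 24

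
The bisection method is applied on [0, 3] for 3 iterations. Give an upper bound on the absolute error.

Bisection error bound: |error| ≤ (b-a)/2^n
|error| ≤ (3 - 0)/2^3 = 3/2^3
|error| ≤ 0.3750000000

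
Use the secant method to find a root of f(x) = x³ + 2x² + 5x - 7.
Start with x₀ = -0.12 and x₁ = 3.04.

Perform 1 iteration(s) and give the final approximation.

f(x) = x³ + 2x² + 5x - 7
x₀ = -0.12, x₁ = 3.04

Secant formula: x_{n+1} = x_n - f(x_n)(x_n - x_{n-1})/(f(x_n) - f(x_{n-1}))

Iteration 1:
  f(-0.120000) = -7.572928
  f(3.040000) = 54.777664
  x_2 = 3.040000 - 54.777664×(3.040000 - (-0.120000))/(54.777664 - (-7.572928))
       = 0.263805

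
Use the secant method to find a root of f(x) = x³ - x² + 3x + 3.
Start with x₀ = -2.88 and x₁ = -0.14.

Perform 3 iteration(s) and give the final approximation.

f(x) = x³ - x² + 3x + 3
x₀ = -2.88, x₁ = -0.14

Secant formula: x_{n+1} = x_n - f(x_n)(x_n - x_{n-1})/(f(x_n) - f(x_{n-1}))

Iteration 1:
  f(-2.880000) = -37.822272
  f(-0.140000) = 2.557656
  x_2 = -0.140000 - 2.557656×(-0.140000 - (-2.880000))/(2.557656 - (-37.822272))
       = -0.313551
Iteration 2:
  f(-0.140000) = 2.557656
  f(-0.313551) = 1.930206
  x_3 = -0.313551 - 1.930206×(-0.313551 - (-0.140000))/(1.930206 - 2.557656)
       = -0.847441
Iteration 3:
  f(-0.313551) = 1.930206
  f(-0.847441) = -0.869075
  x_4 = -0.847441 - (-0.869075)×(-0.847441 - (-0.313551))/(-0.869075 - 1.930206)
       = -0.681688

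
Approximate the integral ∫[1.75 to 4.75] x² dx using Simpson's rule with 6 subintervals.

f(x) = x²
a = 1.75, b = 4.75, n = 6
h = (b - a)/n = 0.500000

Simpson's rule: (h/3)[f(x₀) + 4f(x₁) + 2f(x₂) + ... + f(xₙ)]

x_0 = 1.7500, f(x_0) = 3.062500, coefficient = 1
x_1 = 2.2500, f(x_1) = 5.062500, coefficient = 4
x_2 = 2.7500, f(x_2) = 7.562500, coefficient = 2
x_3 = 3.2500, f(x_3) = 10.562500, coefficient = 4
x_4 = 3.7500, f(x_4) = 14.062500, coefficient = 2
x_5 = 4.2500, f(x_5) = 18.062500, coefficient = 4
x_6 = 4.7500, f(x_6) = 22.562500, coefficient = 1

I ≈ (0.500000/3) × 203.625000 = 33.937500
Exact value: 33.937500
Error: 0.000000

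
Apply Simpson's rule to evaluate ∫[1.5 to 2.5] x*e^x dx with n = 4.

f(x) = x*e^x
a = 1.5, b = 2.5, n = 4
h = (b - a)/n = 0.250000

Simpson's rule: (h/3)[f(x₀) + 4f(x₁) + 2f(x₂) + ... + f(xₙ)]

x_0 = 1.5000, f(x_0) = 6.722534, coefficient = 1
x_1 = 1.7500, f(x_1) = 10.070555, coefficient = 4
x_2 = 2.0000, f(x_2) = 14.778112, coefficient = 2
x_3 = 2.2500, f(x_3) = 21.347406, coefficient = 4
x_4 = 2.5000, f(x_4) = 30.456235, coefficient = 1

I ≈ (0.250000/3) × 192.406834 = 16.033903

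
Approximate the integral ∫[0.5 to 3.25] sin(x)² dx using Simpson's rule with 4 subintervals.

f(x) = sin(x)²
a = 0.5, b = 3.25, n = 4
h = (b - a)/n = 0.687500

Simpson's rule: (h/3)[f(x₀) + 4f(x₁) + 2f(x₂) + ... + f(xₙ)]

x_0 = 0.5000, f(x_0) = 0.229849, coefficient = 1
x_1 = 1.1875, f(x_1) = 0.860139, coefficient = 4
x_2 = 1.8750, f(x_2) = 0.910280, coefficient = 2
x_3 = 2.5625, f(x_3) = 0.299499, coefficient = 4
x_4 = 3.2500, f(x_4) = 0.011706, coefficient = 1

I ≈ (0.687500/3) × 6.700666 = 1.535569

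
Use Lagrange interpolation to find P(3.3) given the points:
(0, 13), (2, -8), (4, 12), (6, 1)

Lagrange interpolation formula:
P(x) = Σ yᵢ × Lᵢ(x)
where Lᵢ(x) = Π_{j≠i} (x - xⱼ)/(xᵢ - xⱼ)

L_0(3.3) = (3.3 - 2)/(0 - 2) × (3.3 - 4)/(0 - 4) × (3.3 - 6)/(0 - 6) = -0.051188
L_1(3.3) = (3.3 - 0)/(2 - 0) × (3.3 - 4)/(2 - 4) × (3.3 - 6)/(2 - 6) = 0.389813
L_2(3.3) = (3.3 - 0)/(4 - 0) × (3.3 - 2)/(4 - 2) × (3.3 - 6)/(4 - 6) = 0.723937
L_3(3.3) = (3.3 - 0)/(6 - 0) × (3.3 - 2)/(6 - 2) × (3.3 - 4)/(6 - 4) = -0.062563

P(3.3) = 13×L_0(3.3) + (-8)×L_1(3.3) + 12×L_2(3.3) + 1×L_3(3.3)
P(3.3) = 4.840750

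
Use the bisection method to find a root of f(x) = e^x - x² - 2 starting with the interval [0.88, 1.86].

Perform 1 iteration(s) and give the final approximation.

f(x) = e^x - x² - 2
Initial interval: [0.88, 1.86]

Iteration 1:
  c_1 = (0.880000 + 1.860000)/2 = 1.370000
  f(c_1) = f(1.370000) = 0.058451
  f(a) × f(c) < 0, new interval: [0.880000, 1.370000]

After 1 iteration(s), the approximation is c_1 = 1.370000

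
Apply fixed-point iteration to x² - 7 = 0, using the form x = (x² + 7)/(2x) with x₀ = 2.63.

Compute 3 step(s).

Equation: x² - 7 = 0
Fixed-point form: x = (x² + 7)/(2x)
x₀ = 2.63

x_1 = g(2.630000) = 2.645798
x_2 = g(2.645798) = 2.645751
x_3 = g(2.645751) = 2.645751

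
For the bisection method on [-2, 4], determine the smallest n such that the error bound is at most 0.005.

We need (b-a)/2^n ≤ 0.005
(4 - (-2))/2^n ≤ 0.005
6/2^n ≤ 0.005
2^n ≥ 1200
n ≥ log₂(1200) = 10.23
n ≥ 11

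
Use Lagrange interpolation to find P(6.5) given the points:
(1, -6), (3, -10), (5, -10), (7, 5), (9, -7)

Lagrange interpolation formula:
P(x) = Σ yᵢ × Lᵢ(x)
where Lᵢ(x) = Π_{j≠i} (x - xⱼ)/(xᵢ - xⱼ)

L_0(6.5) = (6.5 - 3)/(1 - 3) × (6.5 - 5)/(1 - 5) × (6.5 - 7)/(1 - 7) × (6.5 - 9)/(1 - 9) = 0.017090
L_1(6.5) = (6.5 - 1)/(3 - 1) × (6.5 - 5)/(3 - 5) × (6.5 - 7)/(3 - 7) × (6.5 - 9)/(3 - 9) = -0.107422
L_2(6.5) = (6.5 - 1)/(5 - 1) × (6.5 - 3)/(5 - 3) × (6.5 - 7)/(5 - 7) × (6.5 - 9)/(5 - 9) = 0.375977
L_3(6.5) = (6.5 - 1)/(7 - 1) × (6.5 - 3)/(7 - 3) × (6.5 - 5)/(7 - 5) × (6.5 - 9)/(7 - 9) = 0.751953
L_4(6.5) = (6.5 - 1)/(9 - 1) × (6.5 - 3)/(9 - 3) × (6.5 - 5)/(9 - 5) × (6.5 - 7)/(9 - 7) = -0.037598

P(6.5) = (-6)×L_0(6.5) + (-10)×L_1(6.5) + (-10)×L_2(6.5) + 5×L_3(6.5) + (-7)×L_4(6.5)
P(6.5) = 1.234863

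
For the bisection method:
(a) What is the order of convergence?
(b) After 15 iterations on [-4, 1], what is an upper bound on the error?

(a) Bisection has linear (order 1) convergence; the error is halved each step.

(b) Error bound = (b-a)/2^n = (1 - (-4))/2^{15}
    = 5/2^{15}

(a) 1 (linear); (b) error ≤ 1.53e-04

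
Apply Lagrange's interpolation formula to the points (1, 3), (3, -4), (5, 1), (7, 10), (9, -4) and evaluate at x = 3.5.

Lagrange interpolation formula:
P(x) = Σ yᵢ × Lᵢ(x)
where Lᵢ(x) = Π_{j≠i} (x - xⱼ)/(xᵢ - xⱼ)

L_0(3.5) = (3.5 - 3)/(1 - 3) × (3.5 - 5)/(1 - 5) × (3.5 - 7)/(1 - 7) × (3.5 - 9)/(1 - 9) = -0.037598
L_1(3.5) = (3.5 - 1)/(3 - 1) × (3.5 - 5)/(3 - 5) × (3.5 - 7)/(3 - 7) × (3.5 - 9)/(3 - 9) = 0.751953
L_2(3.5) = (3.5 - 1)/(5 - 1) × (3.5 - 3)/(5 - 3) × (3.5 - 7)/(5 - 7) × (3.5 - 9)/(5 - 9) = 0.375977
L_3(3.5) = (3.5 - 1)/(7 - 1) × (3.5 - 3)/(7 - 3) × (3.5 - 5)/(7 - 5) × (3.5 - 9)/(7 - 9) = -0.107422
L_4(3.5) = (3.5 - 1)/(9 - 1) × (3.5 - 3)/(9 - 3) × (3.5 - 5)/(9 - 5) × (3.5 - 7)/(9 - 7) = 0.017090

P(3.5) = 3×L_0(3.5) + (-4)×L_1(3.5) + 1×L_2(3.5) + 10×L_3(3.5) + (-4)×L_4(3.5)
P(3.5) = -3.887207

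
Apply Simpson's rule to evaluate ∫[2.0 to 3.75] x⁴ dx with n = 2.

f(x) = x⁴
a = 2.0, b = 3.75, n = 2
h = (b - a)/n = 0.875000

Simpson's rule: (h/3)[f(x₀) + 4f(x₁) + 2f(x₂) + ... + f(xₙ)]

x_0 = 2.0000, f(x_0) = 16.000000, coefficient = 1
x_1 = 2.8750, f(x_1) = 68.320557, coefficient = 4
x_2 = 3.7500, f(x_2) = 197.753906, coefficient = 1

I ≈ (0.875000/3) × 487.036133 = 142.052205
Exact value: 141.915430
Error: 0.136776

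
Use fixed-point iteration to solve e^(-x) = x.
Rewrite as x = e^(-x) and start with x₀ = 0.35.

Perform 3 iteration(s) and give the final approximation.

Equation: e^(-x) = x
Fixed-point form: x = e^(-x)
x₀ = 0.35

x_1 = g(0.350000) = 0.704688
x_2 = g(0.704688) = 0.494263
x_3 = g(0.494263) = 0.610020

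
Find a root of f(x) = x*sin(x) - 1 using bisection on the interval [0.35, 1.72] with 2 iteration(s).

f(x) = x*sin(x) - 1
Initial interval: [0.35, 1.72]

Iteration 1:
  c_1 = (0.350000 + 1.720000)/2 = 1.035000
  f(c_1) = f(1.035000) = -0.110042
  f(a) × f(c) ≥ 0, new interval: [1.035000, 1.720000]
Iteration 2:
  c_2 = (1.035000 + 1.720000)/2 = 1.377500
  f(c_2) = f(1.377500) = 0.351846
  f(a) × f(c) < 0, new interval: [1.035000, 1.377500]

After 2 iteration(s), the approximation is c_2 = 1.377500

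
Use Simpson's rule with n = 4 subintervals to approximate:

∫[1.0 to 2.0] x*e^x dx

f(x) = x*e^x
a = 1.0, b = 2.0, n = 4
h = (b - a)/n = 0.250000

Simpson's rule: (h/3)[f(x₀) + 4f(x₁) + 2f(x₂) + ... + f(xₙ)]

x_0 = 1.0000, f(x_0) = 2.718282, coefficient = 1
x_1 = 1.2500, f(x_1) = 4.362929, coefficient = 4
x_2 = 1.5000, f(x_2) = 6.722534, coefficient = 2
x_3 = 1.7500, f(x_3) = 10.070555, coefficient = 4
x_4 = 2.0000, f(x_4) = 14.778112, coefficient = 1

I ≈ (0.250000/3) × 88.675395 = 7.389616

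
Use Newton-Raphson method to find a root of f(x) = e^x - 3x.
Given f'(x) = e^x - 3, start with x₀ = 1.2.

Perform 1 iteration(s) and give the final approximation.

f(x) = e^x - 3x
f'(x) = e^x - 3
x₀ = 1.2

Newton-Raphson formula: x_{n+1} = x_n - f(x_n)/f'(x_n)

Iteration 1:
  f(1.200000) = -0.279883
  f'(1.200000) = 0.320117
  x_1 = 1.200000 - (-0.279883)/0.320117 = 2.074315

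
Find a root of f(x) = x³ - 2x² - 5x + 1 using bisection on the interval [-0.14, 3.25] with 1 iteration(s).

f(x) = x³ - 2x² - 5x + 1
Initial interval: [-0.14, 3.25]

Iteration 1:
  c_1 = (-0.140000 + 3.250000)/2 = 1.555000
  f(c_1) = f(1.555000) = -7.851021
  f(a) × f(c) < 0, new interval: [-0.140000, 1.555000]

After 1 iteration(s), the approximation is c_1 = 1.555000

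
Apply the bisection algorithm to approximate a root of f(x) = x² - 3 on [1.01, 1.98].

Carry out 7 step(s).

f(x) = x² - 3
Initial interval: [1.01, 1.98]

Iteration 1:
  c_1 = (1.010000 + 1.980000)/2 = 1.495000
  f(c_1) = f(1.495000) = -0.764975
  f(a) × f(c) ≥ 0, new interval: [1.495000, 1.980000]
Iteration 2:
  c_2 = (1.495000 + 1.980000)/2 = 1.737500
  f(c_2) = f(1.737500) = 0.018906
  f(a) × f(c) < 0, new interval: [1.495000, 1.737500]
Iteration 3:
  c_3 = (1.495000 + 1.737500)/2 = 1.616250
  f(c_3) = f(1.616250) = -0.387736
  f(a) × f(c) ≥ 0, new interval: [1.616250, 1.737500]
Iteration 4:
  c_4 = (1.616250 + 1.737500)/2 = 1.676875
  f(c_4) = f(1.676875) = -0.188090
  f(a) × f(c) ≥ 0, new interval: [1.676875, 1.737500]
Iteration 5:
  c_5 = (1.676875 + 1.737500)/2 = 1.707187
  f(c_5) = f(1.707187) = -0.085511
  f(a) × f(c) ≥ 0, new interval: [1.707187, 1.737500]
Iteration 6:
  c_6 = (1.707187 + 1.737500)/2 = 1.722344
  f(c_6) = f(1.722344) = -0.033532
  f(a) × f(c) ≥ 0, new interval: [1.722344, 1.737500]
Iteration 7:
  c_7 = (1.722344 + 1.737500)/2 = 1.729922
  f(c_7) = f(1.729922) = -0.007370
  f(a) × f(c) ≥ 0, new interval: [1.729922, 1.737500]

After 7 iteration(s), the approximation is c_7 = 1.729922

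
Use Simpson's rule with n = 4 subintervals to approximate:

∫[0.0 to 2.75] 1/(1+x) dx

f(x) = 1/(1+x)
a = 0.0, b = 2.75, n = 4
h = (b - a)/n = 0.687500

Simpson's rule: (h/3)[f(x₀) + 4f(x₁) + 2f(x₂) + ... + f(xₙ)]

x_0 = 0.0000, f(x_0) = 1.000000, coefficient = 1
x_1 = 0.6875, f(x_1) = 0.592593, coefficient = 4
x_2 = 1.3750, f(x_2) = 0.421053, coefficient = 2
x_3 = 2.0625, f(x_3) = 0.326531, coefficient = 4
x_4 = 2.7500, f(x_4) = 0.266667, coefficient = 1

I ≈ (0.687500/3) × 5.785265 = 1.325790
Exact value: 1.321756
Error: 0.004034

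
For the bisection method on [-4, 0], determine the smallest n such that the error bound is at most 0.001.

We need (b-a)/2^n ≤ 0.001
(0 - (-4))/2^n ≤ 0.001
4/2^n ≤ 0.001
2^n ≥ 4000
n ≥ log₂(4000) = 11.97
n ≥ 12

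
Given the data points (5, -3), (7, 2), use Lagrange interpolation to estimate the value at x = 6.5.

Lagrange interpolation formula:
P(x) = Σ yᵢ × Lᵢ(x)
where Lᵢ(x) = Π_{j≠i} (x - xⱼ)/(xᵢ - xⱼ)

L_0(6.5) = (6.5 - 7)/(5 - 7) = 0.250000
L_1(6.5) = (6.5 - 5)/(7 - 5) = 0.750000

P(6.5) = (-3)×L_0(6.5) + 2×L_1(6.5)
P(6.5) = 0.750000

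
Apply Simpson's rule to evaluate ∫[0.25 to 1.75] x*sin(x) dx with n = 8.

f(x) = x*sin(x)
a = 0.25, b = 1.75, n = 8
h = (b - a)/n = 0.187500

Simpson's rule: (h/3)[f(x₀) + 4f(x₁) + 2f(x₂) + ... + f(xₙ)]

x_0 = 0.2500, f(x_0) = 0.061851, coefficient = 1
x_1 = 0.4375, f(x_1) = 0.185358, coefficient = 4
x_2 = 0.6250, f(x_2) = 0.365686, coefficient = 2
x_3 = 0.8125, f(x_3) = 0.589882, coefficient = 4
x_4 = 1.0000, f(x_4) = 0.841471, coefficient = 2
x_5 = 1.1875, f(x_5) = 1.101331, coefficient = 4
x_6 = 1.3750, f(x_6) = 1.348728, coefficient = 2
x_7 = 1.5625, f(x_7) = 1.562446, coefficient = 4
x_8 = 1.7500, f(x_8) = 1.721975, coefficient = 1

I ≈ (0.187500/3) × 20.651668 = 1.290729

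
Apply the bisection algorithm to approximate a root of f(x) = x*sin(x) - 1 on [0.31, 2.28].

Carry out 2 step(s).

f(x) = x*sin(x) - 1
Initial interval: [0.31, 2.28]

Iteration 1:
  c_1 = (0.310000 + 2.280000)/2 = 1.295000
  f(c_1) = f(1.295000) = 0.246060
  f(a) × f(c) < 0, new interval: [0.310000, 1.295000]
Iteration 2:
  c_2 = (0.310000 + 1.295000)/2 = 0.802500
  f(c_2) = f(0.802500) = -0.422926
  f(a) × f(c) ≥ 0, new interval: [0.802500, 1.295000]

After 2 iteration(s), the approximation is c_2 = 0.802500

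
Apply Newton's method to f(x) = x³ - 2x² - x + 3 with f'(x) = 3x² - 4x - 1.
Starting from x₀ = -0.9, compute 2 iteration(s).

f(x) = x³ - 2x² - x + 3
f'(x) = 3x² - 4x - 1
x₀ = -0.9

Newton-Raphson formula: x_{n+1} = x_n - f(x_n)/f'(x_n)

Iteration 1:
  f(-0.900000) = 1.551000
  f'(-0.900000) = 5.030000
  x_1 = -0.900000 - 1.551000/5.030000 = -1.208350
Iteration 2:
  f(-1.208350) = -0.476192
  f'(-1.208350) = 8.213728
  x_2 = -1.208350 - (-0.476192)/8.213728 = -1.150375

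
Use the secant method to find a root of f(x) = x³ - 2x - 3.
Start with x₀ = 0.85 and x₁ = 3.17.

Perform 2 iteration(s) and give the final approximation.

f(x) = x³ - 2x - 3
x₀ = 0.85, x₁ = 3.17

Secant formula: x_{n+1} = x_n - f(x_n)(x_n - x_{n-1})/(f(x_n) - f(x_{n-1}))

Iteration 1:
  f(0.850000) = -4.085875
  f(3.170000) = 22.515013
  x_2 = 3.170000 - 22.515013×(3.170000 - 0.850000)/(22.515013 - (-4.085875))
       = 1.206350
Iteration 2:
  f(3.170000) = 22.515013
  f(1.206350) = -3.657122
  x_3 = 1.206350 - (-3.657122)×(1.206350 - 3.170000)/(-3.657122 - 22.515013)
       = 1.480738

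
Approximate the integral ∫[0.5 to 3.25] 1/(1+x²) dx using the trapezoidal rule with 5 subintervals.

f(x) = 1/(1+x²)
a = 0.5, b = 3.25, n = 5
h = (b - a)/n = 0.550000

Trapezoidal rule: (h/2)[f(x₀) + 2f(x₁) + 2f(x₂) + ... + f(xₙ)]

x_0 = 0.5000, f(x_0) = 0.800000, coefficient = 1
x_1 = 1.0500, f(x_1) = 0.475624, coefficient = 2
x_2 = 1.6000, f(x_2) = 0.280899, coefficient = 2
x_3 = 2.1500, f(x_3) = 0.177857, coefficient = 2
x_4 = 2.7000, f(x_4) = 0.120627, coefficient = 2
x_5 = 3.2500, f(x_5) = 0.086486, coefficient = 1

I ≈ (0.550000/2) × 2.996501 = 0.824038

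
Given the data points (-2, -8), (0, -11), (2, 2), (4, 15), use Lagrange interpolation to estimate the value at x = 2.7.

Lagrange interpolation formula:
P(x) = Σ yᵢ × Lᵢ(x)
where Lᵢ(x) = Π_{j≠i} (x - xⱼ)/(xᵢ - xⱼ)

L_0(2.7) = (2.7 - 0)/(-2 - 0) × (2.7 - 2)/(-2 - 2) × (2.7 - 4)/(-2 - 4) = 0.051188
L_1(2.7) = (2.7 - (-2))/(0 - (-2)) × (2.7 - 2)/(0 - 2) × (2.7 - 4)/(0 - 4) = -0.267313
L_2(2.7) = (2.7 - (-2))/(2 - (-2)) × (2.7 - 0)/(2 - 0) × (2.7 - 4)/(2 - 4) = 1.031062
L_3(2.7) = (2.7 - (-2))/(4 - (-2)) × (2.7 - 0)/(4 - 0) × (2.7 - 2)/(4 - 2) = 0.185063

P(2.7) = (-8)×L_0(2.7) + (-11)×L_1(2.7) + 2×L_2(2.7) + 15×L_3(2.7)
P(2.7) = 7.369000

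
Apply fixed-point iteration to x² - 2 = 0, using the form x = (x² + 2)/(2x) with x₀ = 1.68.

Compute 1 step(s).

Equation: x² - 2 = 0
Fixed-point form: x = (x² + 2)/(2x)
x₀ = 1.68

x_1 = g(1.680000) = 1.435238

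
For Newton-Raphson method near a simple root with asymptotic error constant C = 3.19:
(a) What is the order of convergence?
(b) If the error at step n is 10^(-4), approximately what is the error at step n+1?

(a) Newton-Raphson has quadratic (order 2) convergence near simple roots.
    This means |e_{n+1}| ≈ C|e_n|².

(b) With |e_n| = 10^(-4) and C = 3.19:
    |e_{n+1}| ≈ 3.19 × (10^(-4))² = 3.19 × 10^(-8)

(a) 2 (quadratic); (b) |e_{n+1}| ≈ 3.190e-08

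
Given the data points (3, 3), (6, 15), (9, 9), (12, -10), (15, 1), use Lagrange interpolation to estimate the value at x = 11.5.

Lagrange interpolation formula:
P(x) = Σ yᵢ × Lᵢ(x)
where Lᵢ(x) = Π_{j≠i} (x - xⱼ)/(xᵢ - xⱼ)

L_0(11.5) = (11.5 - 6)/(3 - 6) × (11.5 - 9)/(3 - 9) × (11.5 - 12)/(3 - 12) × (11.5 - 15)/(3 - 15) = 0.012378
L_1(11.5) = (11.5 - 3)/(6 - 3) × (11.5 - 9)/(6 - 9) × (11.5 - 12)/(6 - 12) × (11.5 - 15)/(6 - 15) = -0.076517
L_2(11.5) = (11.5 - 3)/(9 - 3) × (11.5 - 6)/(9 - 6) × (11.5 - 12)/(9 - 12) × (11.5 - 15)/(9 - 15) = 0.252508
L_3(11.5) = (11.5 - 3)/(12 - 3) × (11.5 - 6)/(12 - 6) × (11.5 - 9)/(12 - 9) × (11.5 - 15)/(12 - 15) = 0.841692
L_4(11.5) = (11.5 - 3)/(15 - 3) × (11.5 - 6)/(15 - 6) × (11.5 - 9)/(15 - 9) × (11.5 - 12)/(15 - 12) = -0.030060

P(11.5) = 3×L_0(11.5) + 15×L_1(11.5) + 9×L_2(11.5) + (-10)×L_3(11.5) + 1×L_4(11.5)
P(11.5) = -7.285044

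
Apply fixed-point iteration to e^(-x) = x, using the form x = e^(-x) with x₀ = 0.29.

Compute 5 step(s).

Equation: e^(-x) = x
Fixed-point form: x = e^(-x)
x₀ = 0.29

x_1 = g(0.290000) = 0.748264
x_2 = g(0.748264) = 0.473187
x_3 = g(0.473187) = 0.623013
x_4 = g(0.623013) = 0.536326
x_5 = g(0.536326) = 0.584893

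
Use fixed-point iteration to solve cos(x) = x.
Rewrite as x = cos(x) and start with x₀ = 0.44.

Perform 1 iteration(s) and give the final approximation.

Equation: cos(x) = x
Fixed-point form: x = cos(x)
x₀ = 0.44

x_1 = g(0.440000) = 0.904752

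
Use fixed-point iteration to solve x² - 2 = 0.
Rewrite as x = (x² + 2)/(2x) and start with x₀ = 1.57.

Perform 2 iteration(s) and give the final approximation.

Equation: x² - 2 = 0
Fixed-point form: x = (x² + 2)/(2x)
x₀ = 1.57

x_1 = g(1.570000) = 1.421943
x_2 = g(1.421943) = 1.414235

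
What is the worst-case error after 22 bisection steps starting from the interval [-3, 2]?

Bisection error bound: |error| ≤ (b-a)/2^n
|error| ≤ (2 - (-3))/2^22 = 5/2^22
|error| ≤ 0.0000011921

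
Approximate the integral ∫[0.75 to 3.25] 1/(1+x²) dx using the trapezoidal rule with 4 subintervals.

f(x) = 1/(1+x²)
a = 0.75, b = 3.25, n = 4
h = (b - a)/n = 0.625000

Trapezoidal rule: (h/2)[f(x₀) + 2f(x₁) + 2f(x₂) + ... + f(xₙ)]

x_0 = 0.7500, f(x_0) = 0.640000, coefficient = 1
x_1 = 1.3750, f(x_1) = 0.345946, coefficient = 2
x_2 = 2.0000, f(x_2) = 0.200000, coefficient = 2
x_3 = 2.6250, f(x_3) = 0.126733, coefficient = 2
x_4 = 3.2500, f(x_4) = 0.086486, coefficient = 1

I ≈ (0.625000/2) × 2.071844 = 0.647451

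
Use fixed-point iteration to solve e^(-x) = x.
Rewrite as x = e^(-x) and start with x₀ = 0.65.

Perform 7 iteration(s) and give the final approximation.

Equation: e^(-x) = x
Fixed-point form: x = e^(-x)
x₀ = 0.65

x_1 = g(0.650000) = 0.522046
x_2 = g(0.522046) = 0.593306
x_3 = g(0.593306) = 0.552498
x_4 = g(0.552498) = 0.575510
x_5 = g(0.575510) = 0.562418
x_6 = g(0.562418) = 0.569830
x_7 = g(0.569830) = 0.565622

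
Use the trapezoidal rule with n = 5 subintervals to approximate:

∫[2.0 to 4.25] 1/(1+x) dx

f(x) = 1/(1+x)
a = 2.0, b = 4.25, n = 5
h = (b - a)/n = 0.450000

Trapezoidal rule: (h/2)[f(x₀) + 2f(x₁) + 2f(x₂) + ... + f(xₙ)]

x_0 = 2.0000, f(x_0) = 0.333333, coefficient = 1
x_1 = 2.4500, f(x_1) = 0.289855, coefficient = 2
x_2 = 2.9000, f(x_2) = 0.256410, coefficient = 2
x_3 = 3.3500, f(x_3) = 0.229885, coefficient = 2
x_4 = 3.8000, f(x_4) = 0.208333, coefficient = 2
x_5 = 4.2500, f(x_5) = 0.190476, coefficient = 1

I ≈ (0.450000/2) × 2.492777 = 0.560875
Exact value: 0.559616
Error: 0.001259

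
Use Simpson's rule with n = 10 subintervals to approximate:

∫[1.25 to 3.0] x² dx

f(x) = x²
a = 1.25, b = 3.0, n = 10
h = (b - a)/n = 0.175000

Simpson's rule: (h/3)[f(x₀) + 4f(x₁) + 2f(x₂) + ... + f(xₙ)]

x_0 = 1.2500, f(x_0) = 1.562500, coefficient = 1
x_1 = 1.4250, f(x_1) = 2.030625, coefficient = 4
x_2 = 1.6000, f(x_2) = 2.560000, coefficient = 2
x_3 = 1.7750, f(x_3) = 3.150625, coefficient = 4
x_4 = 1.9500, f(x_4) = 3.802500, coefficient = 2
x_5 = 2.1250, f(x_5) = 4.515625, coefficient = 4
x_6 = 2.3000, f(x_6) = 5.290000, coefficient = 2
x_7 = 2.4750, f(x_7) = 6.125625, coefficient = 4
x_8 = 2.6500, f(x_8) = 7.022500, coefficient = 2
x_9 = 2.8250, f(x_9) = 7.980625, coefficient = 4
x_10 = 3.0000, f(x_10) = 9.000000, coefficient = 1

I ≈ (0.175000/3) × 143.125000 = 8.348958
Exact value: 8.348958
Error: 0.000000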